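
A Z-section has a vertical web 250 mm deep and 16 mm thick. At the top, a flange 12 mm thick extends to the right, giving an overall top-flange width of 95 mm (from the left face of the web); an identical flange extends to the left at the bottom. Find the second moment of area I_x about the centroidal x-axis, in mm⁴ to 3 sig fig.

Break the section into simple shapes (no overlaps), measuring from the bottom-left corner of the bounding box.
Web: 16 × 250, A = 4 000 mm², y = 125 mm, Ī = 20 833 333 mm⁴.
Top flange (beyond web): 79 × 12, A = 948 mm², y = 244 mm, Ī = 11 376 mm⁴.
Bottom flange (beyond web): 79 × 12, A = 948 mm², y = 6 mm, Ī = 11 376 mm⁴.
Centroid: ȳ = ΣA·y / ΣA = 125 mm.
Transfer each piece to the centroidal x-axis using Ī + A·d² with d = y − 125:
  web: d = 0 mm → contributes +20 833 333 mm⁴
  top flange (beyond web): d = 119 mm → contributes +13 436 004 mm⁴
  bottom flange (beyond web): d = -119 mm → contributes +13 436 004 mm⁴
Total I = 47 705 341 mm⁴.

I_x ≈ 4.77 × 10⁷ mm⁴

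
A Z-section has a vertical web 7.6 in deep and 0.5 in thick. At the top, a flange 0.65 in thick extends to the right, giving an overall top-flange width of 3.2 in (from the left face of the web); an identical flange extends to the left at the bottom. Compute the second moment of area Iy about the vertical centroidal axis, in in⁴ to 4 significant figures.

Iy ≈ 11.20 in⁴

Break the section into simple shapes (no overlaps), measuring from the bottom-left corner of the bounding box.
Web: 0.5 × 7.6, A = 3.8 in², x = 2.95 in, Ī = 0.0791667 in⁴.
Top flange (beyond web): 2.7 × 0.65, A = 1.755 in², x = 4.55 in, Ī = 1.06616 in⁴.
Bottom flange (beyond web): 2.7 × 0.65, A = 1.755 in², x = 1.35 in, Ī = 1.06616 in⁴.
Centroid: x̄ = ΣA·x / ΣA = 2.95 in.
Transfer each piece to the vertical centroidal axis using Ī + A·d² with d = x − 2.95:
  web: d = 0 in → contributes +0.0791667 in⁴
  top flange (beyond web): d = 1.6 in → contributes +5.55896 in⁴
  bottom flange (beyond web): d = -1.6 in → contributes +5.55896 in⁴
Total I = 11.1971 in⁴.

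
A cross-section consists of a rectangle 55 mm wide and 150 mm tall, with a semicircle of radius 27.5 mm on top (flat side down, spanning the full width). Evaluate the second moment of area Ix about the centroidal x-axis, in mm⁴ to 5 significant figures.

Ix ≈ 2.3332 × 10⁷ mm⁴

Break the section into simple shapes (no overlaps), measuring from the bottom-left corner of the bounding box.
Rectangular body: 55 × 150, A = 8 250 mm², y = 75 mm, Ī = 15 468 750 mm⁴.
Semicircular cap: semicircle r = 27.5, A = 1187.915 mm², y = 161.6714 mm, Ī = 62771.55 mm⁴.
Centroid: ȳ = ΣA·y / ΣA = 85.909 mm.
Transfer each piece to the centroidal x-axis using Ī + A·d² with d = y − 85.909:
  rectangular body: d = -10.909 mm → contributes +16 450 551 mm⁴
  semicircular cap: d = 75.76237 mm → contributes +6 881 326 mm⁴
Total I = 23 331 877 mm⁴.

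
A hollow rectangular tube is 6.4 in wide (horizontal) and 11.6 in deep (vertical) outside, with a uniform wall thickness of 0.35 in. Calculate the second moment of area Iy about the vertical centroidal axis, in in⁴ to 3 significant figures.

Decompose the section into non-overlapping parts with the origin at the bottom-left of its bounding rectangle.
Outer rectangle: 6.4 × 11.6, A = 74.24 in², x = 3.2 in, Ī = 253.41 in⁴.
Inner void (subtracted): 5.7 × 10.9, A = 62.13 in², x = 3.2 in, Ī = 168.22 in⁴.
By symmetry the centroid is at mid-width, x̄ = 3.2 in.
All pieces are centred on the vertical centroidal axis, so I = ΣĪ (holes subtracted) = 85.189 in⁴.

Iy ≈ 85.2 in⁴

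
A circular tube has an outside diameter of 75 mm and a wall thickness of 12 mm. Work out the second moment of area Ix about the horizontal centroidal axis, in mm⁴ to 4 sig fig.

Break the section into simple shapes (no overlaps), measuring from the bottom-left corner of the bounding box.
Outer circle: ⌀75, A = 4417.86 mm², y = 37.5 mm, Ī = 1 553 156 mm⁴.
Bore (subtracted): ⌀51, A = 2042.82 mm², y = 37.5 mm, Ī = 332 086 mm⁴.
By symmetry the centroid is at mid-height, ȳ = 37.5 mm.
All pieces are centred on the horizontal centroidal axis, so I = ΣĪ (holes subtracted) = 1 221 070 mm⁴.

Ix ≈ 1.221 × 10⁶ mm⁴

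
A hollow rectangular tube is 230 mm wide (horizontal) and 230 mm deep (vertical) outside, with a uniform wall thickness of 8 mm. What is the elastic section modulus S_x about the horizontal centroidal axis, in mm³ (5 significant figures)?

S_x ≈ 5.0807 × 10⁵ mm³

Break the section into simple shapes (no overlaps), measuring from the bottom-left corner of the bounding box.
Outer rectangle: 230 × 230, A = 52 900 mm², y = 115 mm, Ī = 233 200 833 mm⁴.
Inner void (subtracted): 214 × 214, A = 45 796 mm², y = 115 mm, Ī = 174 772 801 mm⁴.
By symmetry the centroid is at mid-height, ȳ = 115 mm.
All pieces are centred on the horizontal centroidal axis, so I = ΣĪ (holes subtracted) = 58 428 032 mm⁴.
Extreme fibre distance c = 115 mm; S = I/c = 508069.8 mm³.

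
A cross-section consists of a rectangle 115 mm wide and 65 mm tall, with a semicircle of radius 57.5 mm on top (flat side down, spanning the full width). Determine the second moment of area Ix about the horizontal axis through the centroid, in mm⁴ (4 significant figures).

Ix ≈ 1.375 × 10⁷ mm⁴

Decompose the section into non-overlapping parts with the origin at the bottom-left of its bounding rectangle.
Rectangular body: 115 × 65, A = 7 475 mm², y = 32.5 mm, Ī = 2 631 823 mm⁴.
Semicircular cap: semicircle r = 57.5, A = 5193.45 mm², y = 89.4038 mm, Ī = 1 199 785 mm⁴.
Centroid: ȳ = ΣA·y / ΣA = 55.8278 mm.
Transfer each piece to the horizontal axis through the centroid using Ī + A·d² with d = y − 55.8278:
  rectangular body: d = -23.3278 mm → contributes +6 699 604 mm⁴
  semicircular cap: d = 33.576 mm → contributes +7 054 601 mm⁴
Total I = 13 754 205 mm⁴.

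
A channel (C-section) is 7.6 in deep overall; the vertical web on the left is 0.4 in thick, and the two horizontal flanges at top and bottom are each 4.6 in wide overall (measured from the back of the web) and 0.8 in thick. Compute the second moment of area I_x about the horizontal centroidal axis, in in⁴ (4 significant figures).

Decompose the section into non-overlapping parts with the origin at the bottom-left of its bounding rectangle.
Web: 0.4 × 7.6, A = 3.04 in², y = 3.8 in, Ī = 14.6325 in⁴.
Top flange (beyond web): 4.2 × 0.8, A = 3.36 in², y = 7.2 in, Ī = 0.1792 in⁴.
Bottom flange (beyond web): 4.2 × 0.8, A = 3.36 in², y = 0.4 in, Ī = 0.1792 in⁴.
By symmetry the centroid is at mid-height, ȳ = 3.8 in.
Transfer each piece to the horizontal centroidal axis using Ī + A·d² with d = y − 3.8:
  web: d = 0 in → contributes +14.6325 in⁴
  top flange (beyond web): d = 3.4 in → contributes +39.0208 in⁴
  bottom flange (beyond web): d = -3.4 in → contributes +39.0208 in⁴
Total I = 92.6741 in⁴.

I_x ≈ 92.67 in⁴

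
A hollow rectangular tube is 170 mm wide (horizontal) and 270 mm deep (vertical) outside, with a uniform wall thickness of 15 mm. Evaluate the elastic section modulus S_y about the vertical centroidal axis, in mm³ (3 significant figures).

Treat the section as a set of non-overlapping primitives; coordinates are from the bounding-box lower-left.
Outer rectangle: 170 × 270, A = 45 900 mm², x = 85 mm, Ī = 110 542 500 mm⁴.
Inner void (subtracted): 140 × 240, A = 33 600 mm², x = 85 mm, Ī = 54 880 000 mm⁴.
By symmetry the centroid is at mid-width, x̄ = 85 mm.
All pieces are centred on the vertical centroidal axis, so I = ΣĪ (holes subtracted) = 55 662 500 mm⁴.
Extreme fibre distance c = 85 mm; S = I/c = 654 853 mm³.

S_y ≈ 6.55 × 10⁵ mm³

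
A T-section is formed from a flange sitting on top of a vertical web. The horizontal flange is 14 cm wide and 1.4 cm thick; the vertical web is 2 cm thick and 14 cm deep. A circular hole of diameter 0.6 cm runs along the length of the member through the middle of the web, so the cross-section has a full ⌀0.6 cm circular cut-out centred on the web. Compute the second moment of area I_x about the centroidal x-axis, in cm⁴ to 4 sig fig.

Split into non-overlapping primitives; take the origin at the lower-left of the bounding box.
Flange: 14 × 1.4, A = 19.6 cm², y = 14.7 cm, Ī = 3.20133 cm⁴.
Web: 2 × 14, A = 28 cm², y = 7 cm, Ī = 457.333 cm⁴.
Hole (subtracted): ⌀0.6, A = 0.282743 cm², y = 7 cm, Ī = 0.00636173 cm⁴.
Centroid: ȳ = ΣA·y / ΣA = 10.1895 cm.
Transfer each piece to the centroidal x-axis using Ī + A·d² with d = y − 10.1895:
  flange: d = 4.51047 cm → contributes +401.95 cm⁴
  web: d = -3.18953 cm → contributes +742.181 cm⁴
  hole: d = -3.18953 cm → contributes −2.88275 cm⁴
Total I = 1141.25 cm⁴.

I_x ≈ 1141 cm⁴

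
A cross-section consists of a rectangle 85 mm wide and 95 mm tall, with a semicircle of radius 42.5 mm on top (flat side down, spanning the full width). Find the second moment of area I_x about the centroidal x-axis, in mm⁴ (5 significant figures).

Treat the section as a set of non-overlapping primitives; coordinates are from the bounding-box lower-left.
Rectangular body: 85 × 95, A = 8 075 mm², y = 47.5 mm, Ī = 6 073 073 mm⁴.
Semicircular cap: semicircle r = 42.5, A = 2837.251 mm², y = 113.0376 mm, Ī = 358086.4 mm⁴.
Centroid: ȳ = ΣA·y / ΣA = 64.54016 mm.
Transfer each piece to the centroidal x-axis using Ī + A·d² with d = y − 64.54016:
  rectangular body: d = -17.04016 mm → contributes +8 417 787 mm⁴
  semicircular cap: d = 48.4974 mm → contributes +7 031 294 mm⁴
Total I = 15 449 081 mm⁴.

I_x ≈ 1.5449 × 10⁷ mm⁴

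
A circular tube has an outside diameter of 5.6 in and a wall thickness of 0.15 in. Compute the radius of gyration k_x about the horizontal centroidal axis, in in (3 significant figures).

k_x ≈ 1.93 in

Break the section into simple shapes (no overlaps), measuring from the bottom-left corner of the bounding box.
Outer circle: ⌀5.6, A = 24.63 in², y = 2.8 in, Ī = 48.275 in⁴.
Bore (subtracted): ⌀5.3, A = 22.062 in², y = 2.8 in, Ī = 38.732 in⁴.
By symmetry the centroid is at mid-height, ȳ = 2.8 in.
All pieces are centred on the horizontal centroidal axis, so I = ΣĪ (holes subtracted) = 9.5427 in⁴.
Radius of gyration: k = √(I/A) = √(9.5427 / 2.5683) = 1.9276 in.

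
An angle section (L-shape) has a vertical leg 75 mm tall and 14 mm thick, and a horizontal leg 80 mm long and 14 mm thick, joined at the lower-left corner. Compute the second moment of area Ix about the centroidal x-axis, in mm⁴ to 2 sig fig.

Ix ≈ 9.6 × 10⁵ mm⁴

Decompose the section into non-overlapping parts with the origin at the bottom-left of its bounding rectangle.
Vertical leg: 14 × 75, A = 1 050 mm², y = 37.5 mm, Ī = 492 188 mm⁴.
Horizontal leg (remainder): 66 × 14, A = 924 mm², y = 7 mm, Ī = 15 092 mm⁴.
Centroid: ȳ = ΣA·y / ΣA = 23.22 mm.
Transfer each piece to the centroidal x-axis using Ī + A·d² with d = y − 23.22:
  vertical leg: d = 14.28 mm → contributes +706 200 mm⁴
  horizontal leg (remainder): d = -16.22 mm → contributes +258 288 mm⁴
Total I = 964 487 mm⁴.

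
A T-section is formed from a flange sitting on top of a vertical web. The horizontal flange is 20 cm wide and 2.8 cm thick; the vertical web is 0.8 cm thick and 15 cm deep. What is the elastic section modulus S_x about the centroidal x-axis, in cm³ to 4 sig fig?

S_x ≈ 70.43 cm³

Decompose the section into non-overlapping parts with the origin at the bottom-left of its bounding rectangle.
Flange: 20 × 2.8, A = 56 cm², y = 16.4 cm, Ī = 36.5867 cm⁴.
Web: 0.8 × 15, A = 12 cm², y = 7.5 cm, Ī = 225 cm⁴.
Centroid: ȳ = ΣA·y / ΣA = 14.8294 cm.
Transfer each piece to the centroidal x-axis using Ī + A·d² with d = y − 14.8294:
  flange: d = 1.57059 cm → contributes +174.725 cm⁴
  web: d = -7.32941 cm → contributes +869.643 cm⁴
Total I = 1044.37 cm⁴.
Extreme fibre distance c = 14.8294 cm; S = I/c = 70.4254 cm³.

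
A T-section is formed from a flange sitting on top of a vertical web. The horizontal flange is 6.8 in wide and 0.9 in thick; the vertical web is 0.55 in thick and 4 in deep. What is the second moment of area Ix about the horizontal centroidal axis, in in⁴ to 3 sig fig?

Split into non-overlapping primitives; take the origin at the lower-left of the bounding box.
Flange: 6.8 × 0.9, A = 6.12 in², y = 4.45 in, Ī = 0.4131 in⁴.
Web: 0.55 × 4, A = 2.2 in², y = 2 in, Ī = 2.9333 in⁴.
Centroid: ȳ = ΣA·y / ΣA = 3.8022 in.
Transfer each piece to the horizontal centroidal axis using Ī + A·d² with d = y − 3.8022:
  flange: d = 0.64784 in → contributes +2.9816 in⁴
  web: d = -1.8022 in → contributes +10.078 in⁴
Total I = 13.06 in⁴.

Ix ≈ 13.1 in⁴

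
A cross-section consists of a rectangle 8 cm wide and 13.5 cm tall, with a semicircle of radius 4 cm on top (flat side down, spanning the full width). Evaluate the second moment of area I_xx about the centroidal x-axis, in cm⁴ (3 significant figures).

Treat the section as a set of non-overlapping primitives; coordinates are from the bounding-box lower-left.
Rectangular body: 8 × 13.5, A = 108 cm², y = 6.75 cm, Ī = 1640.3 cm⁴.
Semicircular cap: semicircle r = 4, A = 25.133 cm², y = 15.198 cm, Ī = 28.098 cm⁴.
Centroid: ȳ = ΣA·y / ΣA = 8.3447 cm.
Transfer each piece to the centroidal x-axis using Ī + A·d² with d = y − 8.3447:
  rectangular body: d = -1.5947 cm → contributes +1914.9 cm⁴
  semicircular cap: d = 6.8529 cm → contributes +1208.4 cm⁴
Total I = 3123.3 cm⁴.

I_xx ≈ 3120 cm⁴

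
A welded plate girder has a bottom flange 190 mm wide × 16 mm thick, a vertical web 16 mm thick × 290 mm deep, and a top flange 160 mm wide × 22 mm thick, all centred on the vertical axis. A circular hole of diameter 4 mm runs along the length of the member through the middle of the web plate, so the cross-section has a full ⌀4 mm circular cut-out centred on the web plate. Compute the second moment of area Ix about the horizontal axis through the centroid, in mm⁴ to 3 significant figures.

Ix ≈ 1.89 × 10⁸ mm⁴

Decompose the section into non-overlapping parts with the origin at the bottom-left of its bounding rectangle.
Bottom plate: 190 × 16, A = 3 040 mm², y = 8 mm, Ī = 64 853 mm⁴.
Web plate: 16 × 290, A = 4 640 mm², y = 161 mm, Ī = 32 518 667 mm⁴.
Top plate: 160 × 22, A = 3 520 mm², y = 317 mm, Ī = 141 973 mm⁴.
Hole (subtracted): ⌀4, A = 12.566 mm², y = 161 mm, Ī = 12.566 mm⁴.
Centroid: ȳ = ΣA·y / ΣA = 168.51 mm.
Transfer each piece to the horizontal axis through the centroid using Ī + A·d² with d = y − 168.51:
  bottom plate: d = -160.51 mm → contributes +78 384 234 mm⁴
  web plate: d = -7.5084 mm → contributes +32 780 253 mm⁴
  top plate: d = 148.49 mm → contributes +77 757 086 mm⁴
  hole: d = -7.5084 mm → contributes −721.01 mm⁴
Total I = 188 920 853 mm⁴.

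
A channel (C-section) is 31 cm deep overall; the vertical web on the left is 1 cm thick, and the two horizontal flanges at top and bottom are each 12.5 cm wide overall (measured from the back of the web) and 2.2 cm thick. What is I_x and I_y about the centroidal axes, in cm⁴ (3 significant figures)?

I_x ≈ 1.30 × 10⁴ cm⁴, I_y ≈ 1310 cm⁴

Break the section into simple shapes (no overlaps), measuring from the bottom-left corner of the bounding box.
Web: 1 × 31, A = 31 cm², y = 15.5 cm, Ī = 2482.6 cm⁴.
Top flange (beyond web): 11.5 × 2.2, A = 25.3 cm², y = 29.9 cm, Ī = 10.204 cm⁴.
Bottom flange (beyond web): 11.5 × 2.2, A = 25.3 cm², y = 1.1 cm, Ī = 10.204 cm⁴.
By symmetry the centroid is at mid-height, ȳ = 15.5 cm.
Transfer each piece to the centroidal x-axis using Ī + A·d² with d = y − 15.5:
  web: d = 0 cm → contributes +2482.6 cm⁴
  top flange (beyond web): d = 14.4 cm → contributes +5256.4 cm⁴
  bottom flange (beyond web): d = -14.4 cm → contributes +5256.4 cm⁴
Total I = 12 995 cm⁴.
For the y-axis: x̄ = 4.3756 cm.
Repeating about the centroidal y-axis gives I_y = 1311.1 cm⁴.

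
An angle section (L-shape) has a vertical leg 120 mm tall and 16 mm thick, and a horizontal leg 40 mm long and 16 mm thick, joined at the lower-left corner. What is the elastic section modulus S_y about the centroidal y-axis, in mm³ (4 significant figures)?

S_y ≈ 6537 mm³

Decompose the section into non-overlapping parts with the origin at the bottom-left of its bounding rectangle.
Vertical leg: 16 × 120, A = 1 920 mm², x = 8 mm, Ī = 40 960 mm⁴.
Horizontal leg (remainder): 24 × 16, A = 384 mm², x = 28 mm, Ī = 18 432 mm⁴.
Centroid: x̄ = ΣA·x / ΣA = 11.3333 mm.
Transfer each piece to the centroidal y-axis using Ī + A·d² with d = x − 11.3333:
  vertical leg: d = -3.33333 mm → contributes +62293.3 mm⁴
  horizontal leg (remainder): d = 16.6667 mm → contributes +125 099 mm⁴
Total I = 187 392 mm⁴.
Extreme fibre distance c = 28.6667 mm; S = I/c = 6536.93 mm³.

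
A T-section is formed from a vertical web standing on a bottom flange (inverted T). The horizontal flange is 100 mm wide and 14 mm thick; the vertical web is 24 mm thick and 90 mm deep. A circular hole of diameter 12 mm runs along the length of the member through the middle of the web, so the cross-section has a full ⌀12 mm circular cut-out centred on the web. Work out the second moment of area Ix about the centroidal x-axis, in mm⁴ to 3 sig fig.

Ix ≈ 3.73 × 10⁶ mm⁴

Split into non-overlapping primitives; take the origin at the lower-left of the bounding box.
Flange: 100 × 14, A = 1 400 mm², y = 7 mm, Ī = 22 867 mm⁴.
Web: 24 × 90, A = 2 160 mm², y = 59 mm, Ī = 1 458 000 mm⁴.
Hole (subtracted): ⌀12, A = 113.1 mm², y = 59 mm, Ī = 1017.9 mm⁴.
Centroid: ȳ = ΣA·y / ΣA = 37.88 mm.
Transfer each piece to the centroidal x-axis using Ī + A·d² with d = y − 37.88:
  flange: d = -30.88 mm → contributes +1 357 835 mm⁴
  web: d = 21.12 mm → contributes +2 421 515 mm⁴
  hole: d = 21.12 mm → contributes −51 467 mm⁴
Total I = 3 727 883 mm⁴.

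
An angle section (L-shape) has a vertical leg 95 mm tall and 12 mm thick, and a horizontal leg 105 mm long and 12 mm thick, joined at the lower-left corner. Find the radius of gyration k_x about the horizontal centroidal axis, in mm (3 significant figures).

k_x ≈ 28.6 mm

Split into non-overlapping primitives; take the origin at the lower-left of the bounding box.
Vertical leg: 12 × 95, A = 1 140 mm², y = 47.5 mm, Ī = 857 375 mm⁴.
Horizontal leg (remainder): 93 × 12, A = 1 116 mm², y = 6 mm, Ī = 13 392 mm⁴.
Centroid: ȳ = ΣA·y / ΣA = 26.971 mm.
Transfer each piece to the horizontal centroidal axis using Ī + A·d² with d = y − 26.971:
  vertical leg: d = 20.529 mm → contributes +1 337 828 mm⁴
  horizontal leg (remainder): d = -20.971 mm → contributes +504 178 mm⁴
Total I = 1 842 006 mm⁴.
Radius of gyration: k = √(I/A) = √(1 842 006 / 2 256) = 28.574 mm.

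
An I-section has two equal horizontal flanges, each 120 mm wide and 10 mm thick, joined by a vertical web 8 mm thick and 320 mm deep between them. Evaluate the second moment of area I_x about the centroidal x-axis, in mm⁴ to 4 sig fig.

I_x ≈ 8.721 × 10⁷ mm⁴

Split into non-overlapping primitives; take the origin at the lower-left of the bounding box.
Bottom flange: 120 × 10, A = 1 200 mm², y = 5 mm, Ī = 10 000 mm⁴.
Web: 8 × 320, A = 2 560 mm², y = 170 mm, Ī = 21 845 333 mm⁴.
Top flange: 120 × 10, A = 1 200 mm², y = 335 mm, Ī = 10 000 mm⁴.
By symmetry the centroid is at mid-height, ȳ = 170 mm.
Transfer each piece to the centroidal x-axis using Ī + A·d² with d = y − 170:
  bottom flange: d = -165 mm → contributes +32 680 000 mm⁴
  web: d = 0 mm → contributes +21 845 333 mm⁴
  top flange: d = 165 mm → contributes +32 680 000 mm⁴
Total I = 87 205 333 mm⁴.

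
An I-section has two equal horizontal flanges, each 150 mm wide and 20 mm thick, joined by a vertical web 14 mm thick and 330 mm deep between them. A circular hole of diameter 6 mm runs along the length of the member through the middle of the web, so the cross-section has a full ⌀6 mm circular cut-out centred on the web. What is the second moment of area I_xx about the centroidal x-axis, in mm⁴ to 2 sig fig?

Treat the section as a set of non-overlapping primitives; coordinates are from the bounding-box lower-left.
Bottom flange: 150 × 20, A = 3 000 mm², y = 10 mm, Ī = 100 000 mm⁴.
Web: 14 × 330, A = 4 620 mm², y = 185 mm, Ī = 41 926 500 mm⁴.
Top flange: 150 × 20, A = 3 000 mm², y = 360 mm, Ī = 100 000 mm⁴.
Hole (subtracted): ⌀6, A = 28.27 mm², y = 185 mm, Ī = 63.62 mm⁴.
By symmetry the centroid is at mid-height, ȳ = 185 mm.
Transfer each piece to the centroidal x-axis using Ī + A·d² with d = y − 185:
  bottom flange: d = -175 mm → contributes +91 975 000 mm⁴
  web: d = 0 mm → contributes +41 926 500 mm⁴
  top flange: d = 175 mm → contributes +91 975 000 mm⁴
  hole: d = 0 mm → contributes −63.62 mm⁴
Total I = 225 876 436 mm⁴.

I_xx ≈ 2.3 × 10⁸ mm⁴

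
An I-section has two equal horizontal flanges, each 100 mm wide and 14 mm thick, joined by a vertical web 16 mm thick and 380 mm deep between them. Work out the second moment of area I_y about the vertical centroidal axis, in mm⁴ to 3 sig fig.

I_y ≈ 2.46 × 10⁶ mm⁴

Treat the section as a set of non-overlapping primitives; coordinates are from the bounding-box lower-left.
Bottom flange: 100 × 14, A = 1 400 mm², x = 50 mm, Ī = 1 166 667 mm⁴.
Web: 16 × 380, A = 6 080 mm², x = 50 mm, Ī = 129 707 mm⁴.
Top flange: 100 × 14, A = 1 400 mm², x = 50 mm, Ī = 1 166 667 mm⁴.
By symmetry the centroid is at mid-width, x̄ = 50 mm.
All pieces are centred on the vertical centroidal axis, so I = ΣĪ = 2 463 040 mm⁴.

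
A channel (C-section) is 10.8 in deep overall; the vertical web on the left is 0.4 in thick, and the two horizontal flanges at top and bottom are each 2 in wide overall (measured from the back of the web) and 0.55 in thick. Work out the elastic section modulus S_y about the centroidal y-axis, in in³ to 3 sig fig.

Decompose the section into non-overlapping parts with the origin at the bottom-left of its bounding rectangle.
Web: 0.4 × 10.8, A = 4.32 in², x = 0.2 in, Ī = 0.0576 in⁴.
Top flange (beyond web): 1.6 × 0.55, A = 0.88 in², x = 1.2 in, Ī = 0.18773 in⁴.
Bottom flange (beyond web): 1.6 × 0.55, A = 0.88 in², x = 1.2 in, Ī = 0.18773 in⁴.
Centroid: x̄ = ΣA·x / ΣA = 0.48947 in.
Transfer each piece to the centroidal y-axis using Ī + A·d² with d = x − 0.48947:
  web: d = -0.28947 in → contributes +0.41959 in⁴
  top flange (beyond web): d = 0.71053 in → contributes +0.632 in⁴
  bottom flange (beyond web): d = 0.71053 in → contributes +0.632 in⁴
Total I = 1.6836 in⁴.
Extreme fibre distance c = 1.5105 in; S = I/c = 1.1146 in³.

S_y ≈ 1.11 in³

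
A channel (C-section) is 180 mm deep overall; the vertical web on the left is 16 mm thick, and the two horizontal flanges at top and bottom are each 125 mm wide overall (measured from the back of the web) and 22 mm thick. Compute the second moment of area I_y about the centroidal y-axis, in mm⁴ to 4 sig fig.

I_y ≈ 1.184 × 10⁷ mm⁴

Decompose the section into non-overlapping parts with the origin at the bottom-left of its bounding rectangle.
Web: 16 × 180, A = 2 880 mm², x = 8 mm, Ī = 61 440 mm⁴.
Top flange (beyond web): 109 × 22, A = 2 398 mm², x = 70.5 mm, Ī = 2 374 220 mm⁴.
Bottom flange (beyond web): 109 × 22, A = 2 398 mm², x = 70.5 mm, Ī = 2 374 220 mm⁴.
Centroid: x̄ = ΣA·x / ΣA = 47.0503 mm.
Transfer each piece to the centroidal y-axis using Ī + A·d² with d = x − 47.0503:
  web: d = -39.0503 mm → contributes +4 453 224 mm⁴
  top flange (beyond web): d = 23.4497 mm → contributes +3 692 854 mm⁴
  bottom flange (beyond web): d = 23.4497 mm → contributes +3 692 854 mm⁴
Total I = 11 838 931 mm⁴.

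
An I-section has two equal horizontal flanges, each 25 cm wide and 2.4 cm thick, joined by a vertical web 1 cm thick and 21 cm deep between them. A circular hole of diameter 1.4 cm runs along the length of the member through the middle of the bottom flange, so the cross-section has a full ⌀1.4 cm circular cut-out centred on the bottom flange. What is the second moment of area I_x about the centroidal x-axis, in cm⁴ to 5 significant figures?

Split into non-overlapping primitives; take the origin at the lower-left of the bounding box.
Bottom flange: 25 × 2.4, A = 60 cm², y = 1.2 cm, Ī = 28.8 cm⁴.
Web: 1 × 21, A = 21 cm², y = 12.9 cm, Ī = 771.75 cm⁴.
Top flange: 25 × 2.4, A = 60 cm², y = 24.6 cm, Ī = 28.8 cm⁴.
Hole (subtracted): ⌀1.4, A = 1.53938 cm², y = 1.2 cm, Ī = 0.1885741 cm⁴.
Centroid: ȳ = ΣA·y / ΣA = 13.02915 cm.
Transfer each piece to the centroidal x-axis using Ī + A·d² with d = y − 13.02915:
  bottom flange: d = -11.82915 cm → contributes +8424.521 cm⁴
  web: d = -0.1291458 cm → contributes +772.1003 cm⁴
  top flange: d = 11.57085 cm → contributes +8061.88 cm⁴
  hole: d = -11.82915 cm → contributes −215.5921 cm⁴
Total I = 17042.91 cm⁴.

I_x ≈ 1.7043 × 10⁴ cm⁴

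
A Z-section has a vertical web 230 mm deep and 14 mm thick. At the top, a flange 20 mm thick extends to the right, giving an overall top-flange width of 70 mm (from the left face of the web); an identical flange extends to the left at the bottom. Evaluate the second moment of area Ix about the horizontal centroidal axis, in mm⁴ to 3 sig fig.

Treat the section as a set of non-overlapping primitives; coordinates are from the bounding-box lower-left.
Web: 14 × 230, A = 3 220 mm², y = 115 mm, Ī = 14 194 833 mm⁴.
Top flange (beyond web): 56 × 20, A = 1 120 mm², y = 220 mm, Ī = 37 333 mm⁴.
Bottom flange (beyond web): 56 × 20, A = 1 120 mm², y = 10 mm, Ī = 37 333 mm⁴.
Centroid: ȳ = ΣA·y / ΣA = 115 mm.
Transfer each piece to the horizontal centroidal axis using Ī + A·d² with d = y − 115:
  web: d = 0 mm → contributes +14 194 833 mm⁴
  top flange (beyond web): d = 105 mm → contributes +12 385 333 mm⁴
  bottom flange (beyond web): d = -105 mm → contributes +12 385 333 mm⁴
Total I = 38 965 500 mm⁴.

Ix ≈ 3.90 × 10⁷ mm⁴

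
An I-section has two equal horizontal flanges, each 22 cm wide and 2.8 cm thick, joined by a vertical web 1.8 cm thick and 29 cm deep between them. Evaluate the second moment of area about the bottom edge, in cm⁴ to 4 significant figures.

I_base ≈ 8.738 × 10⁴ cm⁴

Break the section into simple shapes (no overlaps), measuring from the bottom-left corner of the bounding box.
Bottom flange: 22 × 2.8, A = 61.6 cm², y = 1.4 cm, Ī = 40.2453 cm⁴.
Web: 1.8 × 29, A = 52.2 cm², y = 17.3 cm, Ī = 3658.35 cm⁴.
Top flange: 22 × 2.8, A = 61.6 cm², y = 33.2 cm, Ī = 40.2453 cm⁴.
Transfer each piece to the base of the section using Ī + A·d² with d = y − 0:
  bottom flange: d = 1.4 cm → contributes +160.981 cm⁴
  web: d = 17.3 cm → contributes +19281.3 cm⁴
  top flange: d = 33.2 cm → contributes +67938.2 cm⁴
Total I = 87380.5 cm⁴.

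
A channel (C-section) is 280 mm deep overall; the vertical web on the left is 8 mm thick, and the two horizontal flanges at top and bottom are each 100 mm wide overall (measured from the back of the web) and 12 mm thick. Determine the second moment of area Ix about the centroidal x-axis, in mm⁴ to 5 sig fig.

Decompose the section into non-overlapping parts with the origin at the bottom-left of its bounding rectangle.
Web: 8 × 280, A = 2 240 mm², y = 140 mm, Ī = 14 634 667 mm⁴.
Top flange (beyond web): 92 × 12, A = 1 104 mm², y = 274 mm, Ī = 13 248 mm⁴.
Bottom flange (beyond web): 92 × 12, A = 1 104 mm², y = 6 mm, Ī = 13 248 mm⁴.
By symmetry the centroid is at mid-height, ȳ = 140 mm.
Transfer each piece to the centroidal x-axis using Ī + A·d² with d = y − 140:
  web: d = 0 mm → contributes +14 634 667 mm⁴
  top flange (beyond web): d = 134 mm → contributes +19 836 672 mm⁴
  bottom flange (beyond web): d = -134 mm → contributes +19 836 672 mm⁴
Total I = 54 308 011 mm⁴.

Ix ≈ 5.4308 × 10⁷ mm⁴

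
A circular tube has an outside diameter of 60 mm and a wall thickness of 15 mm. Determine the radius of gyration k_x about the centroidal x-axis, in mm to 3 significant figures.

k_x ≈ 16.8 mm

Break the section into simple shapes (no overlaps), measuring from the bottom-left corner of the bounding box.
Outer circle: ⌀60, A = 2827.4 mm², y = 30 mm, Ī = 636 173 mm⁴.
Bore (subtracted): ⌀30, A = 706.86 mm², y = 30 mm, Ī = 39 761 mm⁴.
By symmetry the centroid is at mid-height, ȳ = 30 mm.
All pieces are centred on the centroidal x-axis, so I = ΣĪ (holes subtracted) = 596 412 mm⁴.
Radius of gyration: k = √(I/A) = √(596 412 / 2120.6) = 16.771 mm.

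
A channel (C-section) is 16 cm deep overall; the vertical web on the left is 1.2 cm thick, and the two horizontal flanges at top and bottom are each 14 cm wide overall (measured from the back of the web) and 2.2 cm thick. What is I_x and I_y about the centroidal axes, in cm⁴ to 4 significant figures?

Break the section into simple shapes (no overlaps), measuring from the bottom-left corner of the bounding box.
Web: 1.2 × 16, A = 19.2 cm², y = 8 cm, Ī = 409.6 cm⁴.
Top flange (beyond web): 12.8 × 2.2, A = 28.16 cm², y = 14.9 cm, Ī = 11.3579 cm⁴.
Bottom flange (beyond web): 12.8 × 2.2, A = 28.16 cm², y = 1.1 cm, Ī = 11.3579 cm⁴.
By symmetry the centroid is at mid-height, ȳ = 8 cm.
Transfer each piece to the centroidal x-axis using Ī + A·d² with d = y − 8:
  web: d = 0 cm → contributes +409.6 cm⁴
  top flange (beyond web): d = 6.9 cm → contributes +1352.06 cm⁴
  bottom flange (beyond web): d = -6.9 cm → contributes +1352.06 cm⁴
Total I = 3113.71 cm⁴.
For the y-axis: x̄ = 5.82034 cm.
Repeating about the centroidal y-axis gives I_y = 1472.87 cm⁴.

I_x ≈ 3114 cm⁴, I_y ≈ 1473 cm⁴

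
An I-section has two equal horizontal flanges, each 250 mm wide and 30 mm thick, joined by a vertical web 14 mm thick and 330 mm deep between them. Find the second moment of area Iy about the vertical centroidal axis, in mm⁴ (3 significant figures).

Break the section into simple shapes (no overlaps), measuring from the bottom-left corner of the bounding box.
Bottom flange: 250 × 30, A = 7 500 mm², x = 125 mm, Ī = 39 062 500 mm⁴.
Web: 14 × 330, A = 4 620 mm², x = 125 mm, Ī = 75 460 mm⁴.
Top flange: 250 × 30, A = 7 500 mm², x = 125 mm, Ī = 39 062 500 mm⁴.
By symmetry the centroid is at mid-width, x̄ = 125 mm.
All pieces are centred on the vertical centroidal axis, so I = ΣĪ = 78 200 460 mm⁴.

Iy ≈ 7.82 × 10⁷ mm⁴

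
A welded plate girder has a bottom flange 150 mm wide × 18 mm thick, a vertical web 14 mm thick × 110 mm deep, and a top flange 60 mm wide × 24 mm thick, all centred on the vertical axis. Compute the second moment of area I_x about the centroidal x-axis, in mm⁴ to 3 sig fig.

I_x ≈ 1.82 × 10⁷ mm⁴

Treat the section as a set of non-overlapping primitives; coordinates are from the bounding-box lower-left.
Bottom plate: 150 × 18, A = 2 700 mm², y = 9 mm, Ī = 72 900 mm⁴.
Web plate: 14 × 110, A = 1 540 mm², y = 73 mm, Ī = 1 552 833 mm⁴.
Top plate: 60 × 24, A = 1 440 mm², y = 140 mm, Ī = 69 120 mm⁴.
Centroid: ȳ = ΣA·y / ΣA = 59.563 mm.
Transfer each piece to the centroidal x-axis using Ī + A·d² with d = y − 59.563:
  bottom plate: d = -50.563 mm → contributes +6 975 870 mm⁴
  web plate: d = 13.437 mm → contributes +1 830 869 mm⁴
  top plate: d = 80.437 mm → contributes +9 385 992 mm⁴
Total I = 18 192 731 mm⁴.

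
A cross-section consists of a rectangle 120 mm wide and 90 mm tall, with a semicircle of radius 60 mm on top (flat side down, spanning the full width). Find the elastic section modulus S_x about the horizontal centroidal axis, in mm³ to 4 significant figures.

Break the section into simple shapes (no overlaps), measuring from the bottom-left corner of the bounding box.
Rectangular body: 120 × 90, A = 10 800 mm², y = 45 mm, Ī = 7 290 000 mm⁴.
Semicircular cap: semicircle r = 60, A = 5654.87 mm², y = 115.465 mm, Ī = 1 422 450 mm⁴.
Centroid: ȳ = ΣA·y / ΣA = 69.2159 mm.
Transfer each piece to the horizontal centroidal axis using Ī + A·d² with d = y − 69.2159:
  rectangular body: d = -24.2159 mm → contributes +13 623 213 mm⁴
  semicircular cap: d = 46.2489 mm → contributes +13 517 996 mm⁴
Total I = 27 141 210 mm⁴.
Extreme fibre distance c = 80.7841 mm; S = I/c = 335 972 mm³.

S_x ≈ 3.360 × 10⁵ mm³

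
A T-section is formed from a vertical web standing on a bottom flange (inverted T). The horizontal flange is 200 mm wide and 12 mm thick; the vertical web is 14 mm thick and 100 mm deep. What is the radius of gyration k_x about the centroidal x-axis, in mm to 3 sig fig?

Treat the section as a set of non-overlapping primitives; coordinates are from the bounding-box lower-left.
Flange: 200 × 12, A = 2 400 mm², y = 6 mm, Ī = 28 800 mm⁴.
Web: 14 × 100, A = 1 400 mm², y = 62 mm, Ī = 1 166 667 mm⁴.
Centroid: ȳ = ΣA·y / ΣA = 26.632 mm.
Transfer each piece to the centroidal x-axis using Ī + A·d² with d = y − 26.632:
  flange: d = -20.632 mm → contributes +1 050 389 mm⁴
  web: d = 35.368 mm → contributes +2 917 962 mm⁴
Total I = 3 968 351 mm⁴.
Radius of gyration: k = √(I/A) = √(3 968 351 / 3 800) = 32.316 mm.

k_x ≈ 32.3 mm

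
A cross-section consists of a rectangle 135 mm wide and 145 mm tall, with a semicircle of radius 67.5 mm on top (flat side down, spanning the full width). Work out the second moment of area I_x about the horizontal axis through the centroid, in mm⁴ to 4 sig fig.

Treat the section as a set of non-overlapping primitives; coordinates are from the bounding-box lower-left.
Rectangular body: 135 × 145, A = 19 575 mm², y = 72.5 mm, Ī = 34 297 031 mm⁴.
Semicircular cap: semicircle r = 67.5, A = 7156.94 mm², y = 173.648 mm, Ī = 2 278 490 mm⁴.
Centroid: ȳ = ΣA·y / ΣA = 99.5803 mm.
Transfer each piece to the horizontal axis through the centroid using Ī + A·d² with d = y − 99.5803:
  rectangular body: d = -27.0803 mm → contributes +48 652 233 mm⁴
  semicircular cap: d = 74.0676 mm → contributes +41 541 504 mm⁴
Total I = 90 193 737 mm⁴.

I_x ≈ 9.019 × 10⁷ mm⁴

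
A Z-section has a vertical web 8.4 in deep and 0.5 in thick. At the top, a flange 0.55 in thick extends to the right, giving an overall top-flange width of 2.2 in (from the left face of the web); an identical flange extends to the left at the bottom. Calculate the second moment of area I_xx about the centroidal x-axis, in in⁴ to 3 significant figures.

I_xx ≈ 53.6 in⁴

Split into non-overlapping primitives; take the origin at the lower-left of the bounding box.
Web: 0.5 × 8.4, A = 4.2 in², y = 4.2 in, Ī = 24.696 in⁴.
Top flange (beyond web): 1.7 × 0.55, A = 0.935 in², y = 8.125 in, Ī = 0.02357 in⁴.
Bottom flange (beyond web): 1.7 × 0.55, A = 0.935 in², y = 0.275 in, Ī = 0.02357 in⁴.
Centroid: ȳ = ΣA·y / ΣA = 4.2 in.
Transfer each piece to the centroidal x-axis using Ī + A·d² with d = y − 4.2:
  web: d = 0 in → contributes +24.696 in⁴
  top flange (beyond web): d = 3.925 in → contributes +14.428 in⁴
  bottom flange (beyond web): d = -3.925 in → contributes +14.428 in⁴
Total I = 53.552 in⁴.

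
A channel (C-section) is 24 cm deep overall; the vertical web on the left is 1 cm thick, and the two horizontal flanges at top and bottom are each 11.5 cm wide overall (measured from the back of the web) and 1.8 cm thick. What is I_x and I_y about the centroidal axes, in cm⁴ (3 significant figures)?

I_x ≈ 5820 cm⁴, I_y ≈ 835 cm⁴

Decompose the section into non-overlapping parts with the origin at the bottom-left of its bounding rectangle.
Web: 1 × 24, A = 24 cm², y = 12 cm, Ī = 1 152 cm⁴.
Top flange (beyond web): 10.5 × 1.8, A = 18.9 cm², y = 23.1 cm, Ī = 5.103 cm⁴.
Bottom flange (beyond web): 10.5 × 1.8, A = 18.9 cm², y = 0.9 cm, Ī = 5.103 cm⁴.
By symmetry the centroid is at mid-height, ȳ = 12 cm.
Transfer each piece to the centroidal x-axis using Ī + A·d² with d = y − 12:
  web: d = 0 cm → contributes +1 152 cm⁴
  top flange (beyond web): d = 11.1 cm → contributes +2333.8 cm⁴
  bottom flange (beyond web): d = -11.1 cm → contributes +2333.8 cm⁴
Total I = 5819.5 cm⁴.
For the y-axis: x̄ = 4.017 cm.
Repeating about the centroidal y-axis gives I_y = 834.63 cm⁴.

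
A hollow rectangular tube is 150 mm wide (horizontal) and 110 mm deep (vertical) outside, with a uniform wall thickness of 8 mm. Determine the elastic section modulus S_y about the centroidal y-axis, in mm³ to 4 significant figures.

Split into non-overlapping primitives; take the origin at the lower-left of the bounding box.
Outer rectangle: 150 × 110, A = 16 500 mm², x = 75 mm, Ī = 30 937 500 mm⁴.
Inner void (subtracted): 134 × 94, A = 12 596 mm², x = 75 mm, Ī = 18 847 815 mm⁴.
By symmetry the centroid is at mid-width, x̄ = 75 mm.
All pieces are centred on the centroidal y-axis, so I = ΣĪ (holes subtracted) = 12 089 685 mm⁴.
Extreme fibre distance c = 75 mm; S = I/c = 161 196 mm³.

S_y ≈ 1.612 × 10⁵ mm³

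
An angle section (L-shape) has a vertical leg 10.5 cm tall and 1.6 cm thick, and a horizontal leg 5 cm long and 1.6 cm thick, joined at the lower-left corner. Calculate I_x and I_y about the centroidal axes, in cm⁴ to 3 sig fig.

I_x ≈ 237 cm⁴, I_y ≈ 34.5 cm⁴

Decompose the section into non-overlapping parts with the origin at the bottom-left of its bounding rectangle.
Vertical leg: 1.6 × 10.5, A = 16.8 cm², y = 5.25 cm, Ī = 154.35 cm⁴.
Horizontal leg (remainder): 3.4 × 1.6, A = 5.44 cm², y = 0.8 cm, Ī = 1.1605 cm⁴.
Centroid: ȳ = ΣA·y / ΣA = 4.1615 cm.
Transfer each piece to the centroidal x-axis using Ī + A·d² with d = y − 4.1615:
  vertical leg: d = 1.0885 cm → contributes +174.25 cm⁴
  horizontal leg (remainder): d = -3.3615 cm → contributes +62.631 cm⁴
Total I = 236.89 cm⁴.
For the y-axis: x̄ = 1.4115 cm.
Repeating about the centroidal y-axis gives I_y = 34.508 cm⁴.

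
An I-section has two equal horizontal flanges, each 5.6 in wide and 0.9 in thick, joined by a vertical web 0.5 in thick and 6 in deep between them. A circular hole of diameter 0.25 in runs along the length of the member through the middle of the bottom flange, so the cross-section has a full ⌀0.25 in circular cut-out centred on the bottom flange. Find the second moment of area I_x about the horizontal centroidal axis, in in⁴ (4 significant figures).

I_x ≈ 129.1 in⁴

Break the section into simple shapes (no overlaps), measuring from the bottom-left corner of the bounding box.
Bottom flange: 5.6 × 0.9, A = 5.04 in², y = 0.45 in, Ī = 0.3402 in⁴.
Web: 0.5 × 6, A = 3 in², y = 3.9 in, Ī = 9 in⁴.
Top flange: 5.6 × 0.9, A = 5.04 in², y = 7.35 in, Ī = 0.3402 in⁴.
Hole (subtracted): ⌀0.25, A = 0.0490874 in², y = 0.45 in, Ī = 0.000191748 in⁴.
Centroid: ȳ = ΣA·y / ΣA = 3.913 in.
Transfer each piece to the horizontal centroidal axis using Ī + A·d² with d = y − 3.913:
  bottom flange: d = -3.463 in → contributes +60.7816 in⁴
  web: d = -0.0129961 in → contributes +9.00051 in⁴
  top flange: d = 3.437 in → contributes +59.8777 in⁴
  hole: d = -3.463 in → contributes −0.588864 in⁴
Total I = 129.071 in⁴.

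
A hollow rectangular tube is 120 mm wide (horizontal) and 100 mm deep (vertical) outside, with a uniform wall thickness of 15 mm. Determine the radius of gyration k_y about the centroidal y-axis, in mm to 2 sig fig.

k_y ≈ 42 mm

Treat the section as a set of non-overlapping primitives; coordinates are from the bounding-box lower-left.
Outer rectangle: 120 × 100, A = 12 000 mm², x = 60 mm, Ī = 14 400 000 mm⁴.
Inner void (subtracted): 90 × 70, A = 6 300 mm², x = 60 mm, Ī = 4 252 500 mm⁴.
By symmetry the centroid is at mid-width, x̄ = 60 mm.
All pieces are centred on the centroidal y-axis, so I = ΣĪ (holes subtracted) = 10 147 500 mm⁴.
Radius of gyration: k = √(I/A) = √(10 147 500 / 5 700) = 42.19 mm.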